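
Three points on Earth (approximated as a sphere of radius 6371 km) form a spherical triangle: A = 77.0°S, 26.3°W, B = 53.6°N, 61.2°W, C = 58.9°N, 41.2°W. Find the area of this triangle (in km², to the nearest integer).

19675554 km²

Side lengths (central angles): a = 0.2138, b = 2.3775, c = 2.3115 rad; semiperimeter s = 2.4514.
By l'Huilier's theorem, tan(E/4) = √[tan(s/2) tan((s−a)/2) tan((s−b)/2) tan((s−c)/2)], giving spherical excess E = 0.4847 rad.
Area = E·R² = 0.4847 × (6371)² ≈ 19675554 km².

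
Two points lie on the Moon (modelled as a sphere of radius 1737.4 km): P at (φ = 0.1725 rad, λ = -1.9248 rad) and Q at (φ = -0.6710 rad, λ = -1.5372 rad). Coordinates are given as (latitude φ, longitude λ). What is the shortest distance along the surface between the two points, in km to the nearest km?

Let φ₁ = 0.1725 rad, φ₂ = -0.6710 rad, and Δλ = 0.3876 rad.
Haversine: a = sin²(Δφ/2) + cos φ₁ cos φ₂ sin²(Δλ/2) = 0.1676 + (0.9852)(0.7832)(0.0371) = 0.19619.
Central angle c = 2·arcsin(√a) = 0.91774 rad.
Distance = R·c = 1737.4 × 0.9177 ≈ 1594 km.

1594 km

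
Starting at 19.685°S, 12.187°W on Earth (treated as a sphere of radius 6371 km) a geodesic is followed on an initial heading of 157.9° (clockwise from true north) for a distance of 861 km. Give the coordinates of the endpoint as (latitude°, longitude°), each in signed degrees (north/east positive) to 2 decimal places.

-26.83°, -8.93°

Angular distance δ = d/R = 861/6371 = 0.13514 rad; initial bearing θ = 2.7559 rad.
sin φ₂ = sin φ₁ cos δ + cos φ₁ sin δ cos θ = (-0.3368)(0.9909) + (0.9416)(0.1347)(-0.9265) = -0.4513, so φ₂ = -26.83°.
Δλ = atan2(sin θ sin δ cos φ₁, cos δ − sin φ₁ sin φ₂) = atan2(0.0477, 0.8389) = 3.256°.
λ₂ = -12.187° + 3.256° = -8.93°.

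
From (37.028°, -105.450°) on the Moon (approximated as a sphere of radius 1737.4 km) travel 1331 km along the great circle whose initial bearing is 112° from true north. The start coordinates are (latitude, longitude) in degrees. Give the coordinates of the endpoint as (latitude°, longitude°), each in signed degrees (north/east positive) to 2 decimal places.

13.10°, -64.15°

Angular distance δ = d/R = 1331/1737.4 = 0.76609 rad; initial bearing θ = 1.9548 rad.
sin φ₂ = sin φ₁ cos δ + cos φ₁ sin δ cos θ = (0.6022)(0.7206) + (0.7983)(0.6933)(-0.3746) = 0.2266, so φ₂ = 13.10°.
Δλ = atan2(sin θ sin δ cos φ₁, cos δ − sin φ₁ sin φ₂) = atan2(0.5132, 0.5842) = 41.300°.
λ₂ = -105.450° + 41.300° = -64.15°.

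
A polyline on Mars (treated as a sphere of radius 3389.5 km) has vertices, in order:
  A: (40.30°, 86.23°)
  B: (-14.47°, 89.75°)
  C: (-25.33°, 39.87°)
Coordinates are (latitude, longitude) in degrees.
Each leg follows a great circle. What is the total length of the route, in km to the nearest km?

6078 km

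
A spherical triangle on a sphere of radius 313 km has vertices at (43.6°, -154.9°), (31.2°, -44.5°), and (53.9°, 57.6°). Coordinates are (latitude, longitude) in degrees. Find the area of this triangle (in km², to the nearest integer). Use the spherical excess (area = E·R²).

Side lengths (central angles): a = 1.2525, b = 1.3721, c = 1.4290 rad; semiperimeter s = 2.0268.
By l'Huilier's theorem, tan(E/4) = √[tan(s/2) tan((s−a)/2) tan((s−b)/2) tan((s−c)/2)], giving spherical excess E = 1.0236 rad.
Area = E·R² = 1.0236 × (313)² ≈ 100277 km².

100277 km²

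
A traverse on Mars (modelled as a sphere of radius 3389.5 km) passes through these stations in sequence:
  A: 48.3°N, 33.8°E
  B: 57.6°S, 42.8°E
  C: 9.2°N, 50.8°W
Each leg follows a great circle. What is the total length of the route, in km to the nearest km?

Leg A→B: central angle 1.8529 rad, distance 6280.3 km.
Leg B→C: central angle 1.7398 rad, distance 5897.1 km.
Total: 6280.3 + 5897.1 ≈ 12177 km.

12177 km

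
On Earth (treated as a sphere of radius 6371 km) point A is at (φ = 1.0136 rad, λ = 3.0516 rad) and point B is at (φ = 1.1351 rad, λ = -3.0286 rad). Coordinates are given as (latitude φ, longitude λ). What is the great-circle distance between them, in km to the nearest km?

986 km

With latitudes φ₁ = 58.075°, φ₂ = 65.036° and longitude difference Δλ = 11.630°:
cos c = sin φ₁ sin φ₂ + cos φ₁ cos φ₂ cos Δλ = (0.8487)(0.9066) + (0.5288)(0.4220)(0.9795) = 0.98805,
so c = arccos(0.98805) = 0.15478 rad.
Distance = R·c = 6371 × 0.1548 ≈ 986 km.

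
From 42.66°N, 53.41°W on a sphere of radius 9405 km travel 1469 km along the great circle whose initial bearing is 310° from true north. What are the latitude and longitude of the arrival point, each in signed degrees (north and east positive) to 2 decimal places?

47.98°, -63.66°

Angular distance δ = d/R = 1469/9405 = 0.15619 rad; initial bearing θ = 5.4105 rad.
sin φ₂ = sin φ₁ cos δ + cos φ₁ sin δ cos θ = (0.6776)(0.9878) + (0.7354)(0.1556)(0.6428) = 0.7429, so φ₂ = 47.98°.
Δλ = atan2(sin θ sin δ cos φ₁, cos δ − sin φ₁ sin φ₂) = atan2(-0.0876, 0.4844) = -10.255°.
λ₂ = -53.410° − 10.255° = -63.66°.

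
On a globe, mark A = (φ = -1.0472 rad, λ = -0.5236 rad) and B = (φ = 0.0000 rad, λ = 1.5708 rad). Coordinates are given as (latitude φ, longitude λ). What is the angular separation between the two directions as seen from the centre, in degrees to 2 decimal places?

104.48°

In radians: φ₁ = -1.0472, φ₂ = 0.0000, Δλ = 120.000° = 2.0944 rad.
cos c = sin φ₁ sin φ₂ + cos φ₁ cos φ₂ cos Δλ = (-0.8660)(0.0000) + (0.5000)(1.0000)(-0.5000) = -0.25000,
so c = arccos(-0.25000) = 1.82348 rad.
So the angular separation is 104.48°.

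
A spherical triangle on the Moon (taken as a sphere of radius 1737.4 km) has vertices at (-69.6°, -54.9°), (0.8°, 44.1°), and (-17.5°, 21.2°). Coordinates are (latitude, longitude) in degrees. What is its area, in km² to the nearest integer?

Side lengths (central angles): a = 0.5069, b = 1.2007, c = 1.6385 rad; semiperimeter s = 1.6730.
By l'Huilier's theorem, tan(E/4) = √[tan(s/2) tan((s−a)/2) tan((s−b)/2) tan((s−c)/2)], giving spherical excess E = 0.2203 rad.
Area = E·R² = 0.2203 × (1737.4)² ≈ 664895 km².

664895 km²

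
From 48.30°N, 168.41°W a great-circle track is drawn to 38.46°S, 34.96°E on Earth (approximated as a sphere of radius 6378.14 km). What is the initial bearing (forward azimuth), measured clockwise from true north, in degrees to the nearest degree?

Δλ = -156.630° = -2.7337 rad.
y = sin Δλ · cos φ₂ = (-0.3967)(0.7830) = -0.3106
x = cos φ₁ sin φ₂ − sin φ₁ cos φ₂ cos Δλ = (0.6652)(-0.6220) − (0.7466)(0.7830)(-0.9180) = 0.1229
θ = atan2(y, x) = -68.41°; adding 360° gives 292°.

292°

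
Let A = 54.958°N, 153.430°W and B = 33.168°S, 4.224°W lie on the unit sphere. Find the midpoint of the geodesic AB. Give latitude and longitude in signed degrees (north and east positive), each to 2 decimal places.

30.98°, -44.75°

Central angle δ = 2.6076 rad. Interpolating on the sphere with fraction f = 0.5:
P = [sin((1−f)δ)·A + sin(fδ)·B] / sin δ = 1.8952·A + 1.8952·B in Cartesian coordinates,
giving P = (0.6088, -0.6036, 0.5148), i.e. latitude 30.98°, longitude -44.75°.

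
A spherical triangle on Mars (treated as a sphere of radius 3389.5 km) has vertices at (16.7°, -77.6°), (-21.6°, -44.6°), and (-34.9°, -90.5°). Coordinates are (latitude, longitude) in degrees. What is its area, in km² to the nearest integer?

3810772 km²

Side lengths (central angles): a = 0.7358, b = 0.9256, c = 0.8749 rad; semiperimeter s = 1.2682.
By l'Huilier's theorem, tan(E/4) = √[tan(s/2) tan((s−a)/2) tan((s−b)/2) tan((s−c)/2)], giving spherical excess E = 0.3317 rad.
Area = E·R² = 0.3317 × (3389.5)² ≈ 3810772 km².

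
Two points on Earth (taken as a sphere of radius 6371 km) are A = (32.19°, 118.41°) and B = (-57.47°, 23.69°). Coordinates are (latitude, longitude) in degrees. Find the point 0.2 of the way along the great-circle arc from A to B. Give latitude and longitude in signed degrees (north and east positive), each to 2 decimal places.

12.56°, 103.70°

The central angle between A and B is δ = 2.0790 rad.
With f = 0.2, the slerp weights are sin((1−f)δ)/sin δ = 1.1398 and sin(fδ)/sin δ = 0.4623.
Weighted sum of the unit vectors: (1.1398)·(-0.4026,0.7444,0.5327) + (0.4623)·(0.4924,0.2161,-0.8431) = (-0.2312, 0.9483, 0.2174).
Converting back: φ = atan2(z, √(x²+y²)) = 12.56°, λ = atan2(y, x) = 103.70°.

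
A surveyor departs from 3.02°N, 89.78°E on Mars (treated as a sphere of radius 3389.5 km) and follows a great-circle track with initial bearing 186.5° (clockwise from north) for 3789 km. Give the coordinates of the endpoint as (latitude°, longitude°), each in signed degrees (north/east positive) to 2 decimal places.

-60.35°, 77.90°

Angular distance δ = d/R = 3789/3389.5 = 1.11786 rad; initial bearing θ = 3.2550 rad.
sin φ₂ = sin φ₁ cos δ + cos φ₁ sin δ cos θ = (0.0527)(0.4376) + (0.9986)(0.8992)(-0.9936) = -0.8691, so φ₂ = -60.35°.
Δλ = atan2(sin θ sin δ cos φ₁, cos δ − sin φ₁ sin φ₂) = atan2(-0.1016, 0.4834) = -11.875°.
λ₂ = 89.780° − 11.875° = 77.90°.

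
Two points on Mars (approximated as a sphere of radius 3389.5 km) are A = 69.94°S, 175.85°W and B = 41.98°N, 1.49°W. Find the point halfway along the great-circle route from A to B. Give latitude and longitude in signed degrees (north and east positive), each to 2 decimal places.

The central angle between A and B is δ = 2.6510 rad.
With f = 0.5, the slerp weights are sin((1−f)δ)/sin δ = 2.0588 and sin(fδ)/sin δ = 2.0588.
Weighted sum of the unit vectors: (2.0588)·(-0.3421,-0.0248,-0.9393) + (2.0588)·(0.7431,-0.0193,0.6689) = (0.8256, -0.0909, -0.5568).
Converting back: φ = atan2(z, √(x²+y²)) = -33.84°, λ = atan2(y, x) = -6.28°.

-33.84°, -6.28°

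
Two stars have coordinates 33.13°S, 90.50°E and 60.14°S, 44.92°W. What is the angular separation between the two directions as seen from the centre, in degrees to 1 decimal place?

79.8°

With latitudes φ₁ = -33.130°, φ₂ = -60.140° and longitude difference Δλ = -135.420°:
Haversine: a = sin²(Δφ/2) + cos φ₁ cos φ₂ sin²(Δλ/2) = 0.0545 + (0.8374)(0.4979)(0.8561) = 0.41150.
Central angle c = 2·arcsin(√a) = 1.39285 rad.
So the angular separation is 79.8°.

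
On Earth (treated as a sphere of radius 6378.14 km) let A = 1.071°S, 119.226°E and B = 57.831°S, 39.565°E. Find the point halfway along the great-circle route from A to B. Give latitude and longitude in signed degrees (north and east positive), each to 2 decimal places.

Central angle δ = 1.4592 rad. Interpolating on the sphere with fraction f = 0.5:
P = [sin((1−f)δ)·A + sin(fδ)·B] / sin δ = 0.6707·A + 0.6707·B in Cartesian coordinates,
giving P = (-0.0521, 0.8127, -0.5803), i.e. latitude -35.47°, longitude 93.67°.

-35.47°, 93.67°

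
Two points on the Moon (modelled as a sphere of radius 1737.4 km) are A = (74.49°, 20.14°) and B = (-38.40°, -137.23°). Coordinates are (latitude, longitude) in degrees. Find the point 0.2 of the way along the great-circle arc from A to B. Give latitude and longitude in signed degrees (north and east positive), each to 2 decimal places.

73.31°, -104.78°

Central angle δ = 2.4848 rad. Interpolating on the sphere with fraction f = 0.2:
P = [sin((1−f)δ)·A + sin(fδ)·B] / sin δ = 1.4974·A + 0.7808·B in Cartesian coordinates,
giving P = (-0.0733, -0.2777, 0.9579), i.e. latitude 73.31°, longitude -104.78°.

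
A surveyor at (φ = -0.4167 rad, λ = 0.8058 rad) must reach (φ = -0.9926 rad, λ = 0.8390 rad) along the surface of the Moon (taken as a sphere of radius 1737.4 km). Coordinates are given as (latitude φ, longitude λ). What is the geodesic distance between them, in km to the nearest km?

In radians: φ₁ = -0.4167, φ₂ = -0.9926, Δλ = 1.902° = 0.0332 rad.
cos c = sin φ₁ sin φ₂ + cos φ₁ cos φ₂ cos Δλ = (-0.4047)(-0.8374) + (0.9144)(0.5465)(0.9994) = 0.83843,
so c = arccos(0.83843) = 0.57641 rad.
Distance = R·c = 1737.4 × 0.5764 ≈ 1001 km.

1001 km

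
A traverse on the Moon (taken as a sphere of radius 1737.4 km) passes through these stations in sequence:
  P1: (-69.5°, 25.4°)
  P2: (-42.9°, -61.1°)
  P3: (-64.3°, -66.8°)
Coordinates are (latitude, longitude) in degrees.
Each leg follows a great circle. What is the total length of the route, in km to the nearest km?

2149 km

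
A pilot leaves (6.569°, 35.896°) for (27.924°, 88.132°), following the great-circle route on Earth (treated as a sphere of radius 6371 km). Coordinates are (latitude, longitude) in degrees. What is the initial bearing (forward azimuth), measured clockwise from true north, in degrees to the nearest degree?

With φ₁ = 0.1147, φ₂ = 0.4874, Δλ = 0.9117 rad, the forward-azimuth formula gives
θ = atan2( sin Δλ cos φ₂ , cos φ₁ sin φ₂ − sin φ₁ cos φ₂ cos Δλ ) = atan2(0.6985, 0.4033) = 60.00°.
So the initial bearing is 60°.

60°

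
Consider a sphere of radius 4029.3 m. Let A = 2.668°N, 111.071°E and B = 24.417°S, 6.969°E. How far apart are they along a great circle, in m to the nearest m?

In radians: φ₁ = 0.0466, φ₂ = -0.4262, Δλ = -104.102° = -1.8169 rad.
cos c = sin φ₁ sin φ₂ + cos φ₁ cos φ₂ cos Δλ = (0.0465)(-0.4134) + (0.9989)(0.9106)(-0.2436) = -0.24086,
so c = arccos(-0.24086) = 1.81405 rad.
Distance = R·c = 4029.3 × 1.8140 ≈ 7309 m.

7309 m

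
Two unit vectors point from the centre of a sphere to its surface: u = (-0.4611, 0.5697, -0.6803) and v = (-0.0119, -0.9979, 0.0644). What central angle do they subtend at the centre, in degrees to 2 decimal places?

127.36°

u·v = -0.6068; |u| = 1.0000, |v| = 1.0000.
cos θ = (u·v)/(|u||v|) = -0.6068, so θ = 127.36°.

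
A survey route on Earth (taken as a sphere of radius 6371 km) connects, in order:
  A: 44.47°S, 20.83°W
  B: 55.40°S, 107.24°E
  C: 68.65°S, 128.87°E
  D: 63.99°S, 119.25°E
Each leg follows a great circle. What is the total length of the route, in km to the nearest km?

Leg A→B: central angle 1.2379 rad, distance 7886.8 km.
Leg B→C: central angle 0.2880 rad, distance 1834.7 km.
Leg C→D: central angle 0.1054 rad, distance 671.6 km.
Total: 7886.8 + 1834.7 + 671.6 ≈ 10393 km.

10393 km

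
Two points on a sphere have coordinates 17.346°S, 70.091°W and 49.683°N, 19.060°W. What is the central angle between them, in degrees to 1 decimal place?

80.7°

Let φ₁ = -0.3027 rad, φ₂ = 0.8671 rad, and Δλ = 0.8907 rad.
cos c = sin φ₁ sin φ₂ + cos φ₁ cos φ₂ cos Δλ = (-0.2981)(0.7625) + (0.9545)(0.6470)(0.6289) = 0.16108,
so c = arccos(0.16108) = 1.40901 rad.
So the angular separation is 80.7°.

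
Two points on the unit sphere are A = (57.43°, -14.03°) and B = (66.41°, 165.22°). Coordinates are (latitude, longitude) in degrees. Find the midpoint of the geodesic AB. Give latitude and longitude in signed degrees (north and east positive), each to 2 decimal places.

85.51°, -11.86°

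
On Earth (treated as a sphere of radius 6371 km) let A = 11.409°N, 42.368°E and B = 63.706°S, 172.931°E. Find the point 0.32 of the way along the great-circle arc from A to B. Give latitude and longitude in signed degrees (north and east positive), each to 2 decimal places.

The central angle between A and B is δ = 2.0485 rad.
With f = 0.32, the slerp weights are sin((1−f)δ)/sin δ = 1.1083 and sin(fδ)/sin δ = 0.6864.
Weighted sum of the unit vectors: (1.1083)·(0.7242,0.6606,0.1978) + (0.6864)·(-0.4396,0.0545,-0.8965) = (0.5009, 0.7695, -0.3961).
Converting back: φ = atan2(z, √(x²+y²)) = -23.34°, λ = atan2(y, x) = 56.94°.

-23.34°, 56.94°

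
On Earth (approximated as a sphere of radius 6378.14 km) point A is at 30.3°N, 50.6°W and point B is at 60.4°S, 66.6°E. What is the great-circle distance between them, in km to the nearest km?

14396 km

In radians: φ₁ = 0.5288, φ₂ = -1.0542, Δλ = 117.200° = 2.0455 rad.
Haversine: a = sin²(Δφ/2) + cos φ₁ cos φ₂ sin²(Δλ/2) = 0.5061 + (0.8634)(0.4939)(0.7285) = 0.81681.
Central angle c = 2·arcsin(√a) = 2.25702 rad.
Distance = R·c = 6378.14 × 2.2570 ≈ 14396 km.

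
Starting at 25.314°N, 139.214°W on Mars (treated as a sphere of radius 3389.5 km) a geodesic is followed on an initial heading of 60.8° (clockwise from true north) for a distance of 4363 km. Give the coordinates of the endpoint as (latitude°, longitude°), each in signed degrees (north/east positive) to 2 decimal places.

32.89°, -52.81°

Angular distance δ = d/R = 4363/3389.5 = 1.28721 rad; initial bearing θ = 1.0612 rad.
sin φ₂ = sin φ₁ cos δ + cos φ₁ sin δ cos θ = (0.4276)(0.2798) + (0.9040)(0.9601)(0.4879) = 0.5430, so φ₂ = 32.89°.
Δλ = atan2(sin θ sin δ cos φ₁, cos δ − sin φ₁ sin φ₂) = atan2(0.7576, 0.0476) = 86.404°.
λ₂ = -139.214° + 86.404° = -52.81°.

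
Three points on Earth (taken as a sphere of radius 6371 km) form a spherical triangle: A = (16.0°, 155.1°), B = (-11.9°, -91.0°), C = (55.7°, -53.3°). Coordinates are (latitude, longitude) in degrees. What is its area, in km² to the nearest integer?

Side lengths (central angles): a = 1.3016, b = 1.8222, c = 2.0241 rad; semiperimeter s = 2.5740.
By l'Huilier's theorem, tan(E/4) = √[tan(s/2) tan((s−a)/2) tan((s−b)/2) tan((s−c)/2)], giving spherical excess E = 1.9523 rad.
Area = E·R² = 1.9523 × (6371)² ≈ 79243567 km².

79243567 km²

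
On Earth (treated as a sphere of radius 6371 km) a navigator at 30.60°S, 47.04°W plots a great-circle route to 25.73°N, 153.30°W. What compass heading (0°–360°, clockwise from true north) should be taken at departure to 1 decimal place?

285.8°

With φ₁ = -0.5341, φ₂ = 0.4491, Δλ = -1.8546 rad, the forward-azimuth formula gives
θ = atan2( sin Δλ cos φ₂ , cos φ₁ sin φ₂ − sin φ₁ cos φ₂ cos Δλ ) = atan2(-0.8648, 0.2453) = -74.17°.
Adding 360° brings this into [0°, 360°): 285.8°.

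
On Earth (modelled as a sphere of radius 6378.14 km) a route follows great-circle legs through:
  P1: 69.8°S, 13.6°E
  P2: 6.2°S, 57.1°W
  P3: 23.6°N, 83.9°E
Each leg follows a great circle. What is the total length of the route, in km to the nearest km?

Leg P1→P2: central angle 1.3543 rad, distance 8637.9 km.
Leg P2→P3: central angle 2.4207 rad, distance 15439.6 km.
Total: 8637.9 + 15439.6 ≈ 24077 km.

24077 km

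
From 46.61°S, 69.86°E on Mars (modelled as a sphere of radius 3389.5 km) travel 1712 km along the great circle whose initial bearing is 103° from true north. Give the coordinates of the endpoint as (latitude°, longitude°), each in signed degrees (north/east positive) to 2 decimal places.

Angular distance δ = d/R = 1712/3389.5 = 0.50509 rad; initial bearing θ = 1.7977 rad.
sin φ₂ = sin φ₁ cos δ + cos φ₁ sin δ cos θ = (-0.7267)(0.8751) + (0.6870)(0.4839)(-0.2250) = -0.7107, so φ₂ = -45.29°.
Δλ = atan2(sin θ sin δ cos φ₁, cos δ − sin φ₁ sin φ₂) = atan2(0.3239, 0.3586) = 42.085°.
λ₂ = 69.860° + 42.085° = 111.94°.

-45.29°, 111.94°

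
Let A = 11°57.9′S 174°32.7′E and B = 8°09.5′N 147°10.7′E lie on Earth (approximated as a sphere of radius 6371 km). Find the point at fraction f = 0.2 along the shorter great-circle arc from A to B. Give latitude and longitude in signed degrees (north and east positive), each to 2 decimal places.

Central angle δ = 0.5907 rad. Interpolating on the sphere with fraction f = 0.2:
P = [sin((1−f)δ)·A + sin(fδ)·B] / sin δ = 0.8173·A + 0.2116·B in Cartesian coordinates,
giving P = (-0.9719, 0.1896, -0.1394), i.e. latitude -8.01°, longitude 168.96°.

-8.01°, 168.96°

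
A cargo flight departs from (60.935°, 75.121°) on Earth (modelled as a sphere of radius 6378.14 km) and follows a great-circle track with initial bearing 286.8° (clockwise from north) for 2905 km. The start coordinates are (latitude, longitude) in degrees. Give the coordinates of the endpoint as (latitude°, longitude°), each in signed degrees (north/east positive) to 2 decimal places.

Angular distance δ = d/R = 2905/6378.14 = 0.45546 rad; initial bearing θ = 5.0056 rad.
sin φ₂ = sin φ₁ cos δ + cos φ₁ sin δ cos θ = (0.8741)(0.8981) + (0.4858)(0.4399)(0.2890) = 0.8467, so φ₂ = 57.86°.
Δλ = atan2(sin θ sin δ cos φ₁, cos δ − sin φ₁ sin φ₂) = atan2(-0.2046, 0.1580) = -52.327°.
λ₂ = 75.121° − 52.327° = 22.79°.

57.86°, 22.79°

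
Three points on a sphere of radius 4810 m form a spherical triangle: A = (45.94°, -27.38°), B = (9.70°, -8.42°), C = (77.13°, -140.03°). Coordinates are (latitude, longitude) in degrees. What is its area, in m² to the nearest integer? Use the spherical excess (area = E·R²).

2345948 m²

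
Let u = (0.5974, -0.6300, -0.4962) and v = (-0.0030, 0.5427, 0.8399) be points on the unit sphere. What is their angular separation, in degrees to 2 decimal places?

139.51°

u·v = -0.7605; |u| = 1.0000, |v| = 1.0000.
cos θ = (u·v)/(|u||v|) = -0.7605, so θ = 139.51°.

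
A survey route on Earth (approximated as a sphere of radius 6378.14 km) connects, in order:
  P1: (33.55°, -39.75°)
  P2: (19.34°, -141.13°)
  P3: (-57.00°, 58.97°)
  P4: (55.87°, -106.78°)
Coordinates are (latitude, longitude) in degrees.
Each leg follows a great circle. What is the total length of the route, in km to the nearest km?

44523 km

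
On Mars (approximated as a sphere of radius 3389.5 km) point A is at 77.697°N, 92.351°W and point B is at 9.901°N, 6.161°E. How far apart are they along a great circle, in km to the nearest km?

4859 km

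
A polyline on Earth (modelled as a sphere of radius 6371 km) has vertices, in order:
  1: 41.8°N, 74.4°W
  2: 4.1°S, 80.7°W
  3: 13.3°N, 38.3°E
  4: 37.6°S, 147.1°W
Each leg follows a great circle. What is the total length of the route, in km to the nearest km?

35653 km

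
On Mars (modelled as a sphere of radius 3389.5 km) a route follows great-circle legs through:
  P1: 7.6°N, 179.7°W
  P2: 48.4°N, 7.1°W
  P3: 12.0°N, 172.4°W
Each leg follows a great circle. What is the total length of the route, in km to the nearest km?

Leg P1→P2: central angle 2.1576 rad, distance 7313.2 km.
Leg P2→P3: central angle 2.0631 rad, distance 6993.0 km.
Total: 7313.2 + 6993.0 ≈ 14306 km.

14306 km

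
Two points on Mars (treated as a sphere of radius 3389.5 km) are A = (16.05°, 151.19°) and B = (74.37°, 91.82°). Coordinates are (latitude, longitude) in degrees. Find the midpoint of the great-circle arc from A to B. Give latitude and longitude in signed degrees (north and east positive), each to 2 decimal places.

47.84°, 139.27°

The central angle between A and B is δ = 1.1613 rad.
With f = 0.5, the slerp weights are sin((1−f)δ)/sin δ = 0.5980 and sin(fδ)/sin δ = 0.5980.
Weighted sum of the unit vectors: (0.5980)·(-0.8421,0.4631,0.2765) + (0.5980)·(-0.0086,0.2693,0.9630) = (-0.5087, 0.4380, 0.7412).
Converting back: φ = atan2(z, √(x²+y²)) = 47.84°, λ = atan2(y, x) = 139.27°.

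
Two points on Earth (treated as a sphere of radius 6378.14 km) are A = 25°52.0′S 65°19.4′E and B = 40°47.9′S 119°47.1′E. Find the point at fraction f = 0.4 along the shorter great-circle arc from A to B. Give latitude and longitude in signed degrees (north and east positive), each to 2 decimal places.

The central angle between A and B is δ = 0.8217 rad.
With f = 0.4, the slerp weights are sin((1−f)δ)/sin δ = 0.6463 and sin(fδ)/sin δ = 0.4408.
Weighted sum of the unit vectors: (0.6463)·(0.3757,0.8176,-0.4363) + (0.4408)·(-0.3760,0.6570,-0.6534) = (0.0770, 0.8180, -0.5700).
Converting back: φ = atan2(z, √(x²+y²)) = -34.75°, λ = atan2(y, x) = 84.62°.

-34.75°, 84.62°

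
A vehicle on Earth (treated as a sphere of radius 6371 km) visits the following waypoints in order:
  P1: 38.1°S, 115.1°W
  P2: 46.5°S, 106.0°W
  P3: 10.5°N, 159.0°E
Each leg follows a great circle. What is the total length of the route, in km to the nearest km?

Leg P1→P2: central angle 0.1876 rad, distance 1195.2 km.
Leg P2→P3: central angle 1.7632 rad, distance 11233.1 km.
Total: 1195.2 + 11233.1 ≈ 12428 km.

12428 km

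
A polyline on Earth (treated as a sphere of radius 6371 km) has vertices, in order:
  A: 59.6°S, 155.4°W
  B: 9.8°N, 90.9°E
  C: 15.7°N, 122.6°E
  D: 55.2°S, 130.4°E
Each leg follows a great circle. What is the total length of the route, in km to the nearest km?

23681 km

Leg A→B: central angle 1.9254 rad, distance 12266.9 km.
Leg B→C: central angle 0.5488 rad, distance 3496.1 km.
Leg C→D: central angle 1.2428 rad, distance 7918.0 km.
Total: 12266.9 + 3496.1 + 7918.0 ≈ 23681 km.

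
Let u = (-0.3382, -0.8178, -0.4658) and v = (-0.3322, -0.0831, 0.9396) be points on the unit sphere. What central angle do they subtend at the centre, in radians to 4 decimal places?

1.8310 rad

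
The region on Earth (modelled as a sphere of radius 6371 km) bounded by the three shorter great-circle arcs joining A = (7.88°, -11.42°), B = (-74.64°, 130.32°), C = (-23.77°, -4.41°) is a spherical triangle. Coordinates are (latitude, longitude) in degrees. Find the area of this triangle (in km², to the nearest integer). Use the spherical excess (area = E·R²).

Side lengths (central angles): a = 1.3510, b = 0.5652, c = 1.9158 rad; semiperimeter s = 1.9160.
By l'Huilier's theorem, tan(E/4) = √[tan(s/2) tan((s−a)/2) tan((s−b)/2) tan((s−c)/2)], giving spherical excess E = 0.0204 rad.
Area = E·R² = 0.0204 × (6371)² ≈ 827817 km².

827817 km²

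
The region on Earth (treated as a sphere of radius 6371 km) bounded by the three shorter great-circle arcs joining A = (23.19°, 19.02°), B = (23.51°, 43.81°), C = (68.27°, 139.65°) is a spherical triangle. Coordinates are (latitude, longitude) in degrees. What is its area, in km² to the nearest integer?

Side lengths (central angles): a = 1.2281, b = 1.3772, c = 0.3968 rad; semiperimeter s = 1.5010.
By l'Huilier's theorem, tan(E/4) = √[tan(s/2) tan((s−a)/2) tan((s−b)/2) tan((s−c)/2)], giving spherical excess E = 0.2793 rad.
Area = E·R² = 0.2793 × (6371)² ≈ 11336700 km².

11336700 km²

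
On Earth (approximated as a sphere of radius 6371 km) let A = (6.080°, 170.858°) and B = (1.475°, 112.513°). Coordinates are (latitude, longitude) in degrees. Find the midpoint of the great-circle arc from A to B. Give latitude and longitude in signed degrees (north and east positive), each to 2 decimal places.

4.32°, 141.60°

The central angle between A and B is δ = 1.0188 rad.
With f = 0.5, the slerp weights are sin((1−f)δ)/sin δ = 0.5727 and sin(fδ)/sin δ = 0.5727.
Weighted sum of the unit vectors: (0.5727)·(-0.9817,0.1580,0.1059) + (0.5727)·(-0.3828,0.9235,0.0257) = (-0.7815, 0.6194, 0.0754).
Converting back: φ = atan2(z, √(x²+y²)) = 4.32°, λ = atan2(y, x) = 141.60°.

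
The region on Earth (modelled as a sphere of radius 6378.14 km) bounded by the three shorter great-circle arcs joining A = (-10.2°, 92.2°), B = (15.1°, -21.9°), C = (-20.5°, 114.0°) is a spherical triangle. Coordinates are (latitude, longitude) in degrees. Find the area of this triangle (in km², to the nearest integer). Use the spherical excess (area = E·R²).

11219473 km²

Side lengths (central angles): a = 2.4048, b = 0.4079, c = 2.0199 rad; semiperimeter s = 2.4163.
By l'Huilier's theorem, tan(E/4) = √[tan(s/2) tan((s−a)/2) tan((s−b)/2) tan((s−c)/2)], giving spherical excess E = 0.2758 rad.
Area = E·R² = 0.2758 × (6378.14)² ≈ 11219473 km².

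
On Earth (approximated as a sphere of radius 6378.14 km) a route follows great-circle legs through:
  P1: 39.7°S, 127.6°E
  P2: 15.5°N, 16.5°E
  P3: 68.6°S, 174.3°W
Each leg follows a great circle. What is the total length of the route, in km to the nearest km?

Leg P1→P2: central angle 2.0237 rad, distance 12907.7 km.
Leg P2→P3: central angle 2.2071 rad, distance 14076.9 km.
Total: 12907.7 + 14076.9 ≈ 26985 km.

26985 km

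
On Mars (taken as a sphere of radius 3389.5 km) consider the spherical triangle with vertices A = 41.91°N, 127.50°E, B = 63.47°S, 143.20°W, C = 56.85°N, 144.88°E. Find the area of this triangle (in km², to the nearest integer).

7545259 km²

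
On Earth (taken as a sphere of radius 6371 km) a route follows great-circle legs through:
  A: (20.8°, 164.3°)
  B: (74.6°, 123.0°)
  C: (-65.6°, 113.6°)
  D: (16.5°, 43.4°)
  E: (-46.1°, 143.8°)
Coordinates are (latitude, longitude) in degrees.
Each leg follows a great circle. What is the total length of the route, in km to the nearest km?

Leg A→B: central angle 1.0135 rad, distance 6457.3 km.
Leg B→C: central angle 2.4493 rad, distance 15604.2 km.
Leg C→D: central angle 1.6956 rad, distance 10802.6 km.
Leg D→E: central angle 1.9015 rad, distance 12114.2 km.
Total: 6457.3 + 15604.2 + 10802.6 + 12114.2 ≈ 44978 km.

44978 km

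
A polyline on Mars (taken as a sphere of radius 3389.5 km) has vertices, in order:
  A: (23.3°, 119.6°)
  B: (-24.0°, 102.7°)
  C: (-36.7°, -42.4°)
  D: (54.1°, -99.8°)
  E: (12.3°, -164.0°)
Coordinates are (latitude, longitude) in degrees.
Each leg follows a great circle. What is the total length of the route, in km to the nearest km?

19487 km

Leg A→B: central angle 0.8738 rad, distance 2961.7 km.
Leg B→C: central angle 1.9365 rad, distance 6563.9 km.
Leg C→D: central angle 1.8037 rad, distance 6113.6 km.
Leg D→E: central angle 1.1352 rad, distance 3847.9 km.
Total: 2961.7 + 6563.9 + 6113.6 + 3847.9 ≈ 19487 km.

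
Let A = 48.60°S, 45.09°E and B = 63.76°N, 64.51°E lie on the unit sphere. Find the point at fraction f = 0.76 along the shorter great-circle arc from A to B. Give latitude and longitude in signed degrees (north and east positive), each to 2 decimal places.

Central angle δ = 1.9791 rad. Interpolating on the sphere with fraction f = 0.76:
P = [sin((1−f)δ)·A + sin(fδ)·B] / sin δ = 0.4983·A + 1.0871·B in Cartesian coordinates,
giving P = (0.4395, 0.6673, 0.6013), i.e. latitude 36.97°, longitude 56.63°.

36.97°, 56.63°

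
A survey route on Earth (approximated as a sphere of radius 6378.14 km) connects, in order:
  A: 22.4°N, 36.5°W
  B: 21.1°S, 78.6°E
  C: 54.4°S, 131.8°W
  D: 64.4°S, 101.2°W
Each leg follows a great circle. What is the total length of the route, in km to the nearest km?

26556 km

Leg A→B: central angle 2.0980 rad, distance 13381.1 km.
Leg B→C: central angle 1.7474 rad, distance 11145.3 km.
Leg C→D: central angle 0.3183 rad, distance 2029.9 km.
Total: 13381.1 + 11145.3 + 2029.9 ≈ 26556 km.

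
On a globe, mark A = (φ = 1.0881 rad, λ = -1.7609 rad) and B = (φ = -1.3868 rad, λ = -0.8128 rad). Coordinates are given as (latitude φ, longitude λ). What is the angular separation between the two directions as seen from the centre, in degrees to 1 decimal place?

Let φ₁ = 1.0881 rad, φ₂ = -1.3868 rad, and Δλ = 0.9481 rad.
cos c = sin φ₁ sin φ₂ + cos φ₁ cos φ₂ cos Δλ = (0.8857)(-0.9831) + (0.4642)(0.1830)(0.5832) = -0.82127,
so c = arccos(-0.82127) = 2.53442 rad.
So the angular separation is 145.2°.

145.2°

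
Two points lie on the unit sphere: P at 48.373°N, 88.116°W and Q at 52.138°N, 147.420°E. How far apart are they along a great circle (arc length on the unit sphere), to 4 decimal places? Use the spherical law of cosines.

1.2032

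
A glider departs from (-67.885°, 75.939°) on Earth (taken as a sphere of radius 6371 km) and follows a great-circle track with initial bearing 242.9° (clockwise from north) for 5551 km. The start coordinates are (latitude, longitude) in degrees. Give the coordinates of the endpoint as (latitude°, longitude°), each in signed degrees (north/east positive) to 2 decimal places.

-46.69°, -20.80°

Angular distance δ = d/R = 5551/6371 = 0.87129 rad; initial bearing θ = 4.2394 rad.
sin φ₂ = sin φ₁ cos δ + cos φ₁ sin δ cos θ = (-0.9264)(0.6438) + (0.3765)(0.7652)(-0.4555) = -0.7277, so φ₂ = -46.69°.
Δλ = atan2(sin θ sin δ cos φ₁, cos δ − sin φ₁ sin φ₂) = atan2(-0.2564, -0.0303) = -96.743°.
λ₂ = 75.939° − 96.743° = -20.80°.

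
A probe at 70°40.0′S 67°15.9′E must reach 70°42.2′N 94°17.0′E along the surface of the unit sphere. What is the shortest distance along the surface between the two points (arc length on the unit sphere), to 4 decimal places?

With latitudes φ₁ = -70.667°, φ₂ = 70.703° and longitude difference Δλ = 27.018°:
cos c = sin φ₁ sin φ₂ + cos φ₁ cos φ₂ cos Δλ = (-0.9436)(0.9438) + (0.3311)(0.3305)(0.8909) = -0.79313,
so c = arccos(-0.79313) = 2.48673 rad.
On the unit sphere the arc length equals the central angle: 2.4867.

2.4867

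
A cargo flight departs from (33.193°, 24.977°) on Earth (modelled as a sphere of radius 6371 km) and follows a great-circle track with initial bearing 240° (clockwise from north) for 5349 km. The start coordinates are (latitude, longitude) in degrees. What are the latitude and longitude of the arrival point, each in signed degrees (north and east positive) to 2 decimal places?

Angular distance δ = d/R = 5349/6371 = 0.83959 rad; initial bearing θ = 4.1888 rad.
sin φ₂ = sin φ₁ cos δ + cos φ₁ sin δ cos θ = (0.5475)(0.6678) + (0.8368)(0.7444)(-0.5000) = 0.0541, so φ₂ = 3.10°.
Δλ = atan2(sin θ sin δ cos φ₁, cos δ − sin φ₁ sin φ₂) = atan2(-0.5395, 0.6381) = -40.210°.
λ₂ = 24.977° − 40.210° = -15.23°.

3.10°, -15.23°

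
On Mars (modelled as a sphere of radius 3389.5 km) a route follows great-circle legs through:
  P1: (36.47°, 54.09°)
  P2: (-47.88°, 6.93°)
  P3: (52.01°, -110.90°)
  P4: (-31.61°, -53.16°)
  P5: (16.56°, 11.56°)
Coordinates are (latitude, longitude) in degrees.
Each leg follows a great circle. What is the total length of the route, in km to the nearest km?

24340 km

Leg P1→P2: central angle 1.6450 rad, distance 5575.8 km.
Leg P2→P3: central angle 2.4612 rad, distance 8342.1 km.
Leg P3→P4: central angle 1.7045 rad, distance 5777.3 km.
Leg P4→P5: central angle 1.3702 rad, distance 4644.4 km.
Total: 5575.8 + 8342.1 + 5777.3 + 4644.4 ≈ 24340 km.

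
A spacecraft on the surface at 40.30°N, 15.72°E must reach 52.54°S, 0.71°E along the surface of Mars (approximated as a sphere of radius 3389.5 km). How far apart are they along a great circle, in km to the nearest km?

5546 km

Let φ₁ = 0.7034 rad, φ₂ = -0.9170 rad, and Δλ = -0.2620 rad.
Haversine: a = sin²(Δφ/2) + cos φ₁ cos φ₂ sin²(Δλ/2) = 0.5248 + (0.7627)(0.6082)(0.0171) = 0.53269.
Central angle c = 2·arcsin(√a) = 1.63622 rad.
Distance = R·c = 3389.5 × 1.6362 ≈ 5546 km.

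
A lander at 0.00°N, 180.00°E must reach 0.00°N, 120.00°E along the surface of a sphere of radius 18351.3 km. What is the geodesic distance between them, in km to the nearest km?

With latitudes φ₁ = 0.000°, φ₂ = 0.000° and longitude difference Δλ = -60.000°:
Haversine: a = sin²(Δφ/2) + cos φ₁ cos φ₂ sin²(Δλ/2) = 0.0000 + (1.0000)(1.0000)(0.2500) = 0.25000.
Central angle c = 2·arcsin(√a) = 1.04720 rad.
Distance = R·c = 18351.3 × 1.0472 ≈ 19217 km.

19217 km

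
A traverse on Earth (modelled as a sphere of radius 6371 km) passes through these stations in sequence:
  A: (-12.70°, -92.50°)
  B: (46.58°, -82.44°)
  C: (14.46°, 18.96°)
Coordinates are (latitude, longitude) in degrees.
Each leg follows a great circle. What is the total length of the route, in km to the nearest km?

16358 km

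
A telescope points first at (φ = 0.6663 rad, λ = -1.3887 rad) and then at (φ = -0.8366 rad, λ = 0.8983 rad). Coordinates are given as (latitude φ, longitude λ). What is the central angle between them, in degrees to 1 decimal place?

143.6°

With latitudes φ₁ = 38.176°, φ₂ = -47.934° and longitude difference Δλ = 131.035°:
cos c = sin φ₁ sin φ₂ + cos φ₁ cos φ₂ cos Δλ = (0.6181)(-0.7424) + (0.7861)(0.6700)(-0.6565) = -0.80463,
so c = arccos(-0.80463) = 2.50585 rad.
So the angular separation is 143.6°.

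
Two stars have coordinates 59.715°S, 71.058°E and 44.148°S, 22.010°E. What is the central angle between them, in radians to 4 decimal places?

With latitudes φ₁ = -59.715°, φ₂ = -44.148° and longitude difference Δλ = -49.048°:
cos c = sin φ₁ sin φ₂ + cos φ₁ cos φ₂ cos Δλ = (-0.8635)(-0.6965) + (0.5043)(0.7175)(0.6554) = 0.83863,
so c = arccos(0.83863) = 0.57603 rad.
So the angular separation is 0.5760 rad.

0.5760 rad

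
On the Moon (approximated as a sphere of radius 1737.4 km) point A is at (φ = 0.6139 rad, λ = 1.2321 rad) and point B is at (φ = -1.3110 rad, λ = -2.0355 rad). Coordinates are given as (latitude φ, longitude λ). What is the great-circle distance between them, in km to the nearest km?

With latitudes φ₁ = 35.174°, φ₂ = -75.115° and longitude difference Δλ = 172.780°:
cos c = sin φ₁ sin φ₂ + cos φ₁ cos φ₂ cos Δλ = (0.5761)(-0.9664) + (0.8174)(0.2569)(-0.9921) = -0.76504,
so c = arccos(-0.76504) = 2.44190 rad.
Distance = R·c = 1737.4 × 2.4419 ≈ 4243 km.

4243 km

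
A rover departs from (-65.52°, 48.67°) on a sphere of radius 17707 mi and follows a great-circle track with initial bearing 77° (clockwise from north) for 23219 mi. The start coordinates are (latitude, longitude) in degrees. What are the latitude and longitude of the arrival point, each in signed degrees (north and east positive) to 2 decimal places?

Angular distance δ = d/R = 23219/17707 = 1.31129 rad; initial bearing θ = 1.3439 rad.
sin φ₂ = sin φ₁ cos δ + cos φ₁ sin δ cos θ = (-0.9101)(0.2566) + (0.4144)(0.9665)(0.2250) = -0.1434, so φ₂ = -8.25°.
Δλ = atan2(sin θ sin δ cos φ₁, cos δ − sin φ₁ sin φ₂) = atan2(0.3902, 0.1261) = 72.098°.
λ₂ = 48.670° + 72.098° = 120.77°.

-8.25°, 120.77°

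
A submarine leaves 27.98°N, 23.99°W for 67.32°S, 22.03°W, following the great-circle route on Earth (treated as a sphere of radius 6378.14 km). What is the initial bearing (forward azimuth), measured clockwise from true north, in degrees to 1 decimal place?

179.2°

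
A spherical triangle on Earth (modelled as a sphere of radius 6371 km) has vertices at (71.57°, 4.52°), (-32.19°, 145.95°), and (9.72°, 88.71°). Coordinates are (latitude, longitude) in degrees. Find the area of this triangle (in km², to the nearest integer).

41631068 km²

Side lengths (central angles): a = 1.2010, b = 1.3779, c = 2.3668 rad; semiperimeter s = 2.4729.
By l'Huilier's theorem, tan(E/4) = √[tan(s/2) tan((s−a)/2) tan((s−b)/2) tan((s−c)/2)], giving spherical excess E = 1.0257 rad.
Area = E·R² = 1.0257 × (6371)² ≈ 41631068 km².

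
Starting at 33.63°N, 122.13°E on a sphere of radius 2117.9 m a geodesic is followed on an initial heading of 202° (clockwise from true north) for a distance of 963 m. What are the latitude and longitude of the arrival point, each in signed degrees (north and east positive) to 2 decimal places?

9.12°, 112.54°

Angular distance δ = d/R = 963/2117.9 = 0.45470 rad; initial bearing θ = 3.5256 rad.
sin φ₂ = sin φ₁ cos δ + cos φ₁ sin δ cos θ = (0.5538)(0.8984) + (0.8326)(0.4392)(-0.9272) = 0.1585, so φ₂ = 9.12°.
Δλ = atan2(sin θ sin δ cos φ₁, cos δ − sin φ₁ sin φ₂) = atan2(-0.1370, 0.8106) = -9.592°.
λ₂ = 122.130° − 9.592° = 112.54°.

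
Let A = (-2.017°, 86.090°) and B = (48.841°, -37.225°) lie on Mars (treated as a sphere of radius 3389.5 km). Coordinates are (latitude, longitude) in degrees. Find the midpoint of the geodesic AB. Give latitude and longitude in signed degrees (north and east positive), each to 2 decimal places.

Central angle δ = 1.9690 rad. Interpolating on the sphere with fraction f = 0.5:
P = [sin((1−f)δ)·A + sin(fδ)·B] / sin δ = 0.9037·A + 0.9037·B in Cartesian coordinates,
giving P = (0.5352, 0.5412, 0.6486), i.e. latitude 40.43°, longitude 45.32°.

40.43°, 45.32°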